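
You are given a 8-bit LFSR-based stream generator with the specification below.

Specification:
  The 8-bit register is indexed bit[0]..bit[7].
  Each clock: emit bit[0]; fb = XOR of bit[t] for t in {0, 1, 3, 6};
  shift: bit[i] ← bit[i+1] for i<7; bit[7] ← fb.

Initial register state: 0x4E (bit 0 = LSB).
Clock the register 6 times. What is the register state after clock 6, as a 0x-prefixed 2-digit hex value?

reg_0 = 0x4E
clock 1: out=0, reg = 0xA7
clock 2: out=1, reg = 0x53
clock 3: out=1, reg = 0xA9
clock 4: out=1, reg = 0x54
clock 5: out=0, reg = 0xAA
clock 6: out=0, reg = 0x55

0x55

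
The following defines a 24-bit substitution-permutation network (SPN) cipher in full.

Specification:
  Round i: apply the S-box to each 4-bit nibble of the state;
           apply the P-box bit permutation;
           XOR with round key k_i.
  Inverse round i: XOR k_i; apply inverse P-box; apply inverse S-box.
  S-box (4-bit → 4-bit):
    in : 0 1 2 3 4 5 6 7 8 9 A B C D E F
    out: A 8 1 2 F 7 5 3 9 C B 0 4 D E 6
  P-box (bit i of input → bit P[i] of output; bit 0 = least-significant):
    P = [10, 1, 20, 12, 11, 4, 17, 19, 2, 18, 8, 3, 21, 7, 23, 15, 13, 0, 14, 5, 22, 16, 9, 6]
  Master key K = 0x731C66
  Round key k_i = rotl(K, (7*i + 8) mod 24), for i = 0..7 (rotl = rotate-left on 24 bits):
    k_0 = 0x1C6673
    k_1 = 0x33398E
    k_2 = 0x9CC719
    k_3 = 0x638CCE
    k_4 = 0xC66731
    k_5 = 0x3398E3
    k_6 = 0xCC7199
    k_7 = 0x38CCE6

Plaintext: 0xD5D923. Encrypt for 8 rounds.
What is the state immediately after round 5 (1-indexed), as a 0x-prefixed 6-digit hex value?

s_0 = plaintext = 0xD5D923
s_1 = Round(s_0, k_0) = 0xFC8D38
s_2 = Round(s_1, k_1) = 0x12EE92
s_3 = Round(s_2, k_2) = 0x1262D1
s_4 = Round(s_3, k_3) = 0xC9B48A
s_5 = Round(s_4, k_4) = 0xCA381F
s_6 = Round(s_5, k_5) = 0x2BBA4C
s_7 = Round(s_6, k_6) = 0x927985
s_8 = Round(s_7, k_7) = 0x00E32C

0xCA381F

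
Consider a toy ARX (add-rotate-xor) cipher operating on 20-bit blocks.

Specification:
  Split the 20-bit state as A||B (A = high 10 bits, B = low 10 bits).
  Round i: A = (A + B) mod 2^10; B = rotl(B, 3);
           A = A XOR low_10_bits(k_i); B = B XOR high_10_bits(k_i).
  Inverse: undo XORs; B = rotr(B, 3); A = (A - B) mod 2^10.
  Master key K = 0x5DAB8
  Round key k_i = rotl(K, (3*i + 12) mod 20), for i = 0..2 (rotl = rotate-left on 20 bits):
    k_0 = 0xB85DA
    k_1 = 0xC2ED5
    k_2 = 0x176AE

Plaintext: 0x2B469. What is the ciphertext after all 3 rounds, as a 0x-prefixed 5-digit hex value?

s_0 = plaintext = 0x2B469
s_1 = Round(s_0, k_0) = 0x331A9
s_2 = Round(s_1, k_1) = 0x28240
s_3 = Round(s_2, k_2) = 0x13A59

0x13A59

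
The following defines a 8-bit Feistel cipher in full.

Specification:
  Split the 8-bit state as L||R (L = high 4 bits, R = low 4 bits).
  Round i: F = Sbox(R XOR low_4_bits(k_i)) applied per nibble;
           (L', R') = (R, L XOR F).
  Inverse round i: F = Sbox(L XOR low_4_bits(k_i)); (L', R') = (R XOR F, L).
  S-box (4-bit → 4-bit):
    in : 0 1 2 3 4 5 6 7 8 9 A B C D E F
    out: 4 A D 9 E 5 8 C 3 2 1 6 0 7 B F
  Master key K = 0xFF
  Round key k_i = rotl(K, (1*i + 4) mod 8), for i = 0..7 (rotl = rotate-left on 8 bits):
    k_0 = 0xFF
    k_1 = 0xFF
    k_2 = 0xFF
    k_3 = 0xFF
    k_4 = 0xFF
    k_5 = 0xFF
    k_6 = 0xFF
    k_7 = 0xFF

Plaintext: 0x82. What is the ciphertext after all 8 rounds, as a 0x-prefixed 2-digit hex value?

s_0 = plaintext = 0x82
s_1 = Round(s_0, k_0) = 0x2F
s_2 = Round(s_1, k_1) = 0xF6
s_3 = Round(s_2, k_2) = 0x6D
s_4 = Round(s_3, k_3) = 0xDB
s_5 = Round(s_4, k_4) = 0xB3
s_6 = Round(s_5, k_5) = 0x3B
s_7 = Round(s_6, k_6) = 0xBD
s_8 = Round(s_7, k_7) = 0xD6

0xD6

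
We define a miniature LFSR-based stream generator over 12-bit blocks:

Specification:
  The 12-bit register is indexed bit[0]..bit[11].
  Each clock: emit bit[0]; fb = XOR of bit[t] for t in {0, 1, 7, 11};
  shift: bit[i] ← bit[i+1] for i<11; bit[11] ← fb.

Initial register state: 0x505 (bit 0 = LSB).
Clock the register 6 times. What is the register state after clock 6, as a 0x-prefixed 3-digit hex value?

0x6D4

reg_0 = 0x505
clock 1: out=1, reg = 0xA82
clock 2: out=0, reg = 0xD41
clock 3: out=1, reg = 0x6A0
clock 4: out=0, reg = 0xB50
clock 5: out=0, reg = 0xDA8
clock 6: out=0, reg = 0x6D4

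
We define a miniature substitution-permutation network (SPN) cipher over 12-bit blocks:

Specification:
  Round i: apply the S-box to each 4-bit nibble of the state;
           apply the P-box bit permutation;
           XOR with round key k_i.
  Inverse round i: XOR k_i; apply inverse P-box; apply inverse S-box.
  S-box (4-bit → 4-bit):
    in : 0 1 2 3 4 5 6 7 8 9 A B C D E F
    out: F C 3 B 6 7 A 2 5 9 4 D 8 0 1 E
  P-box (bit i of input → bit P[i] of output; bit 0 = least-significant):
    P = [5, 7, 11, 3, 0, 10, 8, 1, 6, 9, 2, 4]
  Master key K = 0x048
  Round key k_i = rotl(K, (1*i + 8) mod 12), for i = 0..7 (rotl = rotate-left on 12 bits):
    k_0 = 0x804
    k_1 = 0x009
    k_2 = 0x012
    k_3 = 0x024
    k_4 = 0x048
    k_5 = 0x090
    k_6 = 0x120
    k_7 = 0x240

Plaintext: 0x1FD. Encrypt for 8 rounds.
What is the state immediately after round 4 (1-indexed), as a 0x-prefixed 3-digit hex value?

s_0 = plaintext = 0x1FD
s_1 = Round(s_0, k_0) = 0xD12
s_2 = Round(s_1, k_1) = 0x1AB
s_3 = Round(s_2, k_2) = 0x92E
s_4 = Round(s_3, k_3) = 0x455
s_5 = Round(s_4, k_4) = 0xFED
s_6 = Round(s_5, k_5) = 0x285
s_7 = Round(s_6, k_6) = 0xAC1
s_8 = Round(s_7, k_7) = 0xA4E

0x455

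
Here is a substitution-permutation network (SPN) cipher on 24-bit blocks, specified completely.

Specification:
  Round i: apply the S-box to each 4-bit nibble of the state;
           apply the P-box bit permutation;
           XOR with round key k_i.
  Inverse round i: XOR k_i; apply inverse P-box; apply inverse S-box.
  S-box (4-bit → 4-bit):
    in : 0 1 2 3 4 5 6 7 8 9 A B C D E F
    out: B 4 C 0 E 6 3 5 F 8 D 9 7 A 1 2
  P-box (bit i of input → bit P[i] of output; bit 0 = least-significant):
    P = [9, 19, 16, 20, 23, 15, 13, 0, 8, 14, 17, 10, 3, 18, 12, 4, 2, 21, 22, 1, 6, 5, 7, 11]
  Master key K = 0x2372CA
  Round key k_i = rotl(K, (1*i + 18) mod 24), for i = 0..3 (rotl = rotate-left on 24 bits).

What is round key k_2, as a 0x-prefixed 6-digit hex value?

0xA2372C

K = 0x2372CA
k_0 = rotl(K, (1*0+18) mod 24) = rotl(K, 18) = 0x288DCB
k_1 = rotl(K, (1*1+18) mod 24) = rotl(K, 19) = 0x511B96
k_2 = rotl(K, (1*2+18) mod 24) = rotl(K, 20) = 0xA2372C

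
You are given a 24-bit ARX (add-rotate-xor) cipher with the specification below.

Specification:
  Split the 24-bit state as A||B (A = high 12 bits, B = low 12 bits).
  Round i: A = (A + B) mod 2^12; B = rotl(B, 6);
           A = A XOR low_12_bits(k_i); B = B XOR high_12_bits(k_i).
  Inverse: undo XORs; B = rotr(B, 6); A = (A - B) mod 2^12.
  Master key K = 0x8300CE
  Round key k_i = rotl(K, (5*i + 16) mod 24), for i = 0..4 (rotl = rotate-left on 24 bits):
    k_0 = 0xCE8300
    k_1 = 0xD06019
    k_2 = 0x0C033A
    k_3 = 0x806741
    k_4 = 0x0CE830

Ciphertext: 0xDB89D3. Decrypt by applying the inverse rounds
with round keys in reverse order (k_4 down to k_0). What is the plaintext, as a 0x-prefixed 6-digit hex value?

s_0 = ciphertext = 0xDB89D3
s_1 = InvRound(s_0, k_4) = 0xE24764
s_2 = InvRound(s_1, k_3) = 0x0A88BD
s_3 = InvRound(s_2, k_2) = 0x431F61
s_4 = InvRound(s_3, k_1) = 0xA5F9C9
s_5 = InvRound(s_4, k_0) = 0x10B854

0x10B854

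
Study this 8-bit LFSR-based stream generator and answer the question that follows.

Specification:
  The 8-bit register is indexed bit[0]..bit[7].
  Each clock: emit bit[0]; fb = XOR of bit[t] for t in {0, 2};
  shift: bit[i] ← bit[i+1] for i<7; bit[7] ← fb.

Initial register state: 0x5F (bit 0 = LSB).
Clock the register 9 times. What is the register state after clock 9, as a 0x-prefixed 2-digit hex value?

reg_0 = 0x5F
clock 1: out=1, reg = 0x2F
clock 2: out=1, reg = 0x17
clock 3: out=1, reg = 0x0B
clock 4: out=1, reg = 0x85
clock 5: out=1, reg = 0x42
clock 6: out=0, reg = 0x21
clock 7: out=1, reg = 0x90
clock 8: out=0, reg = 0x48
clock 9: out=0, reg = 0x24

0x24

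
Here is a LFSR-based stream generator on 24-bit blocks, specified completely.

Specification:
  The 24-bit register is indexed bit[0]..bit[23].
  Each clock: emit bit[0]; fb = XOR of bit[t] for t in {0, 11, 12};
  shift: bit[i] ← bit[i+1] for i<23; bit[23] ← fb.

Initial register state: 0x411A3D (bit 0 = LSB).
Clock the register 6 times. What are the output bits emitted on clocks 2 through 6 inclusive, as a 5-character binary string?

reg_0 = 0x411A3D
clock 1: out=1, reg = 0xA08D1E
clock 2: out=0, reg = 0xD0468F
clock 3: out=1, reg = 0xE82347
clock 4: out=1, reg = 0xF411A3
clock 5: out=1, reg = 0x7A08D1
clock 6: out=1, reg = 0x3D0468

01111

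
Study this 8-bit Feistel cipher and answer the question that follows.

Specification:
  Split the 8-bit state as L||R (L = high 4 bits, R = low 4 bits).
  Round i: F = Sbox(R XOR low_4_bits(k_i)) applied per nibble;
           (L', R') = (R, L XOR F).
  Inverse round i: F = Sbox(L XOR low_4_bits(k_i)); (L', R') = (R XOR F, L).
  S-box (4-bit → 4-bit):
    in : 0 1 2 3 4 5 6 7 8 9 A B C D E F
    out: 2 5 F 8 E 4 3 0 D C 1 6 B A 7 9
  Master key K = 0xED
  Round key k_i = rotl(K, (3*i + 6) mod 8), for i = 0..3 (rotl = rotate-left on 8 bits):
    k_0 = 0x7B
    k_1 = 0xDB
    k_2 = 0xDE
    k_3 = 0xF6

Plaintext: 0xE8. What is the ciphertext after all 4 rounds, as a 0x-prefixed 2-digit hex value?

s_0 = plaintext = 0xE8
s_1 = Round(s_0, k_0) = 0x86
s_2 = Round(s_1, k_1) = 0x62
s_3 = Round(s_2, k_2) = 0x2D
s_4 = Round(s_3, k_3) = 0xD4

0xD4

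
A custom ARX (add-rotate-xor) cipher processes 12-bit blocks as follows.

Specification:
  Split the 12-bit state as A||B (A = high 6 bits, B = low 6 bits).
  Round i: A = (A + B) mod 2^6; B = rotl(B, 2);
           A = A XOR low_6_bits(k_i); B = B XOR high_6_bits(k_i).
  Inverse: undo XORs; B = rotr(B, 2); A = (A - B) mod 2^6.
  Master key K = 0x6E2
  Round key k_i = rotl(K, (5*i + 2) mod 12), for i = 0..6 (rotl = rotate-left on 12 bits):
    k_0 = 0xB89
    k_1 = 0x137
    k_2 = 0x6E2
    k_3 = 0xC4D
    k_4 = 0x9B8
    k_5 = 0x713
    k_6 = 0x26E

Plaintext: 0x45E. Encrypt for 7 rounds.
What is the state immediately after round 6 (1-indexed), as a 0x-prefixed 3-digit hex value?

0x064

s_0 = plaintext = 0x45E
s_1 = Round(s_0, k_0) = 0x997
s_2 = Round(s_1, k_1) = 0x299
s_3 = Round(s_2, k_2) = 0x07E
s_4 = Round(s_3, k_3) = 0xC8A
s_5 = Round(s_4, k_4) = 0x10E
s_6 = Round(s_5, k_5) = 0x064
s_7 = Round(s_6, k_6) = 0x2DB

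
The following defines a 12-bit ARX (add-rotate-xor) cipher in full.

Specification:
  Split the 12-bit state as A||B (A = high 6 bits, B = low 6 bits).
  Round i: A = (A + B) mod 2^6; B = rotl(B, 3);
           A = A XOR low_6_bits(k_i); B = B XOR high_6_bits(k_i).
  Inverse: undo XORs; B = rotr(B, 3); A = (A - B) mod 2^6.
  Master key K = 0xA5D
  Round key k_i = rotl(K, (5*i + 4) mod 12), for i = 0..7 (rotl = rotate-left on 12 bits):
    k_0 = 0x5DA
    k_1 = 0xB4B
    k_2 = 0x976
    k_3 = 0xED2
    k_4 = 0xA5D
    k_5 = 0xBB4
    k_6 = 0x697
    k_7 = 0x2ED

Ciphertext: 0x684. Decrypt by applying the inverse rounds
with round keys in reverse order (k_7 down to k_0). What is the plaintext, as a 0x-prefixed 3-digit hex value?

0xAFF

s_0 = ciphertext = 0x684
s_1 = InvRound(s_0, k_7) = 0xFB9
s_2 = InvRound(s_1, k_6) = 0x35C
s_3 = InvRound(s_2, k_5) = 0x8D6
s_4 = InvRound(s_3, k_4) = 0xFFF
s_5 = InvRound(s_4, k_3) = 0x360
s_6 = InvRound(s_5, k_2) = 0x4E8
s_7 = InvRound(s_6, k_1) = 0xC28
s_8 = InvRound(s_7, k_0) = 0xAFF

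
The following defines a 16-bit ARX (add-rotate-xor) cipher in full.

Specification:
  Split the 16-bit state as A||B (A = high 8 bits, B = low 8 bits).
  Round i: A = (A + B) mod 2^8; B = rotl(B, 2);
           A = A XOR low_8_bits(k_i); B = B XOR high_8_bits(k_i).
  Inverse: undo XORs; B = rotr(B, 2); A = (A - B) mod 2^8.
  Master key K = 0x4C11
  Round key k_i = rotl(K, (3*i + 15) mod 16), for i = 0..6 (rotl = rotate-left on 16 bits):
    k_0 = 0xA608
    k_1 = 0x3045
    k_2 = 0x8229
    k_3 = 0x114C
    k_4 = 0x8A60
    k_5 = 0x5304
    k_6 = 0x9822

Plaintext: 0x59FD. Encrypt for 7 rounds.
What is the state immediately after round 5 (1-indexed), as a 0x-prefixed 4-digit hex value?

0xADBB

s_0 = plaintext = 0x59FD
s_1 = Round(s_0, k_0) = 0x5E51
s_2 = Round(s_1, k_1) = 0xEA75
s_3 = Round(s_2, k_2) = 0x7657
s_4 = Round(s_3, k_3) = 0x814C
s_5 = Round(s_4, k_4) = 0xADBB
s_6 = Round(s_5, k_5) = 0x6CBD
s_7 = Round(s_6, k_6) = 0x0B6E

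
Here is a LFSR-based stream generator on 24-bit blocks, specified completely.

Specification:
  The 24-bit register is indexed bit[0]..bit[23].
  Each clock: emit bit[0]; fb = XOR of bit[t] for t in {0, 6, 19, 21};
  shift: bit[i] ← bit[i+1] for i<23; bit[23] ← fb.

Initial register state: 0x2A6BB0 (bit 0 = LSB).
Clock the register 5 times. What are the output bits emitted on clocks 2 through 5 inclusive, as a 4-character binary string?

0001

reg_0 = 0x2A6BB0
clock 1: out=0, reg = 0x1535D8
clock 2: out=0, reg = 0x8A9AEC
clock 3: out=0, reg = 0x454D76
clock 4: out=0, reg = 0xA2A6BB
clock 5: out=1, reg = 0x51535D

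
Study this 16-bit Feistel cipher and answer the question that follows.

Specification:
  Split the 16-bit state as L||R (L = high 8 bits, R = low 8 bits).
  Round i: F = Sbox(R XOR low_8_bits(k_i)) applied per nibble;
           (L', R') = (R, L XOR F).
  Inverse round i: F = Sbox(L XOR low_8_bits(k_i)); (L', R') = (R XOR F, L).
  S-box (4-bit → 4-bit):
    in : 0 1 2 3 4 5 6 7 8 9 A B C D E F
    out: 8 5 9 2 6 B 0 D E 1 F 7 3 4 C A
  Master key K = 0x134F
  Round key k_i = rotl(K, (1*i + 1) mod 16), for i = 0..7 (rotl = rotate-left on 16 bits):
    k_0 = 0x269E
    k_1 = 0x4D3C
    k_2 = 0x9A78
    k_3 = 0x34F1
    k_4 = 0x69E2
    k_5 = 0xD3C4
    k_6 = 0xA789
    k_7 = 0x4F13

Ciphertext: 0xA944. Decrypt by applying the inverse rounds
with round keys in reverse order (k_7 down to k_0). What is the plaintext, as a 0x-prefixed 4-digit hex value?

0xEF40

s_0 = ciphertext = 0xA944
s_1 = InvRound(s_0, k_7) = 0x3BA9
s_2 = InvRound(s_1, k_6) = 0xD03B
s_3 = InvRound(s_2, k_5) = 0x6DD0
s_4 = InvRound(s_3, k_4) = 0x3A6D
s_5 = InvRound(s_4, k_3) = 0x5A3A
s_6 = InvRound(s_5, k_2) = 0xA35A
s_7 = InvRound(s_6, k_1) = 0x40A3
s_8 = InvRound(s_7, k_0) = 0xEF40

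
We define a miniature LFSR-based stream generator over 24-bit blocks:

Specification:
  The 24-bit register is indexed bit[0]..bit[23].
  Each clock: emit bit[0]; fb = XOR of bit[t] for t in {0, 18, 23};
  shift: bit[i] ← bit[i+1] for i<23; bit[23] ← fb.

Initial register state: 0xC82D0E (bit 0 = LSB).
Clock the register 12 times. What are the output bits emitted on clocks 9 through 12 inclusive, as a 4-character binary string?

1011

reg_0 = 0xC82D0E
clock 1: out=0, reg = 0xE41687
clock 2: out=1, reg = 0xF20B43
clock 3: out=1, reg = 0x7905A1
clock 4: out=1, reg = 0xBC82D0
clock 5: out=0, reg = 0x5E4168
clock 6: out=0, reg = 0xAF20B4
clock 7: out=0, reg = 0x57905A
clock 8: out=0, reg = 0xABC82D
clock 9: out=1, reg = 0x55E416
clock 10: out=0, reg = 0xAAF20B
clock 11: out=1, reg = 0x557905
clock 12: out=1, reg = 0x2ABC82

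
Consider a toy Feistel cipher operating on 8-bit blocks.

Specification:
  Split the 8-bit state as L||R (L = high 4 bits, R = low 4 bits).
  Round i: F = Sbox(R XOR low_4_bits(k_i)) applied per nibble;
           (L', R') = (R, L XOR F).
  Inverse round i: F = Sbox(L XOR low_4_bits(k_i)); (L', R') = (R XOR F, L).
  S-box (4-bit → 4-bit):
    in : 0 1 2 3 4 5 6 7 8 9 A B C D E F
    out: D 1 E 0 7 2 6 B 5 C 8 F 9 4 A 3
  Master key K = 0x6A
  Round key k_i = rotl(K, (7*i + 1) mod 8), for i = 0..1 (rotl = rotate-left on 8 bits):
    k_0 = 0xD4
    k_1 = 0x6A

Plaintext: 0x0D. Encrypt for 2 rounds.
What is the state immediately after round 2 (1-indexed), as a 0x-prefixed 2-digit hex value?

s_0 = plaintext = 0x0D
s_1 = Round(s_0, k_0) = 0xDC
s_2 = Round(s_1, k_1) = 0xCB

0xCB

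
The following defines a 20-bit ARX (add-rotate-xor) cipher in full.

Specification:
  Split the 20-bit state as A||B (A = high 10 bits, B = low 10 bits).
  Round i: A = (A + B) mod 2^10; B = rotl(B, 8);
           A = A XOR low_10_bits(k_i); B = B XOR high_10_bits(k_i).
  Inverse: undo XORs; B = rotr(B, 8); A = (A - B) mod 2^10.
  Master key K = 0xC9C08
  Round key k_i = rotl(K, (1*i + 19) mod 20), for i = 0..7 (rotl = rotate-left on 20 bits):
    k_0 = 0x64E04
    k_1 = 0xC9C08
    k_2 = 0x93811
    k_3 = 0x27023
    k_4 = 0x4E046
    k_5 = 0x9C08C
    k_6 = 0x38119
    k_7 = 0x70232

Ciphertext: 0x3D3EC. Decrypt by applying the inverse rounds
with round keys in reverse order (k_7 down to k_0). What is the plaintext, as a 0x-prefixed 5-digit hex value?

s_0 = ciphertext = 0x3D3EC
s_1 = InvRound(s_0, k_7) = 0x850B2
s_2 = InvRound(s_1, k_6) = 0x71548
s_3 = InvRound(s_2, k_5) = 0x198E3
s_4 = InvRound(s_3, k_4) = 0x2CF6D
s_5 = InvRound(s_4, k_3) = 0x327C7
s_6 = InvRound(s_5, k_2) = 0xACE25
s_7 = InvRound(s_6, k_1) = 0xAC809
s_8 = InvRound(s_7, k_0) = 0x93669

0x93669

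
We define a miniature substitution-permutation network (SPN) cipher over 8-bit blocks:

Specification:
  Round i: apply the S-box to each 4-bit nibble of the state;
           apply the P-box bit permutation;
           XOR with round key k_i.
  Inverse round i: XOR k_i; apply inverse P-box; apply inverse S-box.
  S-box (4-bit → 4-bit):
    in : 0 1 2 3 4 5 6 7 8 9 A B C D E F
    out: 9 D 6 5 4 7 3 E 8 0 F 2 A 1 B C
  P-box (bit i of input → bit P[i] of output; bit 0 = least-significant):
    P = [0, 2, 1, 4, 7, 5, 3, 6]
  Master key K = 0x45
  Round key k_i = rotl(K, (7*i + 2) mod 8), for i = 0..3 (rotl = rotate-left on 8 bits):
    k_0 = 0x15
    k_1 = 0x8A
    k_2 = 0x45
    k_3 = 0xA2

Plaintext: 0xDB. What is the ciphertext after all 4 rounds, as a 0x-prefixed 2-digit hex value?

0xAD

s_0 = plaintext = 0xDB
s_1 = Round(s_0, k_0) = 0x91
s_2 = Round(s_1, k_1) = 0x99
s_3 = Round(s_2, k_2) = 0x45
s_4 = Round(s_3, k_3) = 0xAD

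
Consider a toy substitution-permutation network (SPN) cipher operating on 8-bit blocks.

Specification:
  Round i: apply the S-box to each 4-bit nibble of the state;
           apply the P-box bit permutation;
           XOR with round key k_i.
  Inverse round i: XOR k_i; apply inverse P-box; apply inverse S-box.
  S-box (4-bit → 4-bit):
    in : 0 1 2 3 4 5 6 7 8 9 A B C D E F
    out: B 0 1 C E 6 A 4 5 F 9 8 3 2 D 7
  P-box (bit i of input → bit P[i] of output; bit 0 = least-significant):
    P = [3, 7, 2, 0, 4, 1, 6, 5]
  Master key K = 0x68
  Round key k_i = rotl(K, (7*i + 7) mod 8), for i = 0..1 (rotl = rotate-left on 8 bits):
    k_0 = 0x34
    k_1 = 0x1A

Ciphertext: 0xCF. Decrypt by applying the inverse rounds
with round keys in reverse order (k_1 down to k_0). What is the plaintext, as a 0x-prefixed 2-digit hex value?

s_0 = ciphertext = 0xCF
s_1 = InvRound(s_0, k_1) = 0x84
s_2 = InvRound(s_1, k_0) = 0xAD

0xAD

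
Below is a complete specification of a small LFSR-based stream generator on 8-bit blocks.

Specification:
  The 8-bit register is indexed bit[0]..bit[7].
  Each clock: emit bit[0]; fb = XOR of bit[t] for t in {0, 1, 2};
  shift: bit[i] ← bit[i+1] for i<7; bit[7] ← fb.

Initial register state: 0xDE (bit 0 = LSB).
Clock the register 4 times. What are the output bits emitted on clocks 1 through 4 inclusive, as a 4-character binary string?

reg_0 = 0xDE
clock 1: out=0, reg = 0x6F
clock 2: out=1, reg = 0xB7
clock 3: out=1, reg = 0xDB
clock 4: out=1, reg = 0x6D

0111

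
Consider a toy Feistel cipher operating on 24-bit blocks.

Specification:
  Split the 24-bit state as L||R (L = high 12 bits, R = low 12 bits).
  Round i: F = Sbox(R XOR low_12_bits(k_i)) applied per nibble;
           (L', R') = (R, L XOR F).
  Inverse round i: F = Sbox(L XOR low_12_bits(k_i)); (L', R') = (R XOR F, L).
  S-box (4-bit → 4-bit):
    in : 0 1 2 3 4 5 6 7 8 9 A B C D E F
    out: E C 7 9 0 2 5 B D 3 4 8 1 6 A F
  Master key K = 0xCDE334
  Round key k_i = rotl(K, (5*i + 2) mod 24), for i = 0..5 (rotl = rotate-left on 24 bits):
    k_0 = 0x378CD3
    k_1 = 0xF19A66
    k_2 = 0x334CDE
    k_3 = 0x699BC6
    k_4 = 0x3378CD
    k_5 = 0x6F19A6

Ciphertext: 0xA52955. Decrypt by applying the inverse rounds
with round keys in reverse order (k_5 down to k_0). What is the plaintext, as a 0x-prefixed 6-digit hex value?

0x3A0926

s_0 = ciphertext = 0xA52955
s_1 = InvRound(s_0, k_5) = 0x0A5A52
s_2 = InvRound(s_1, k_4) = 0x70F0A5
s_3 = InvRound(s_2, k_3) = 0x1B670F
s_4 = InvRound(s_3, k_2) = 0x1521B6
s_5 = InvRound(s_4, k_1) = 0x926152
s_6 = InvRound(s_5, k_0) = 0x3A0926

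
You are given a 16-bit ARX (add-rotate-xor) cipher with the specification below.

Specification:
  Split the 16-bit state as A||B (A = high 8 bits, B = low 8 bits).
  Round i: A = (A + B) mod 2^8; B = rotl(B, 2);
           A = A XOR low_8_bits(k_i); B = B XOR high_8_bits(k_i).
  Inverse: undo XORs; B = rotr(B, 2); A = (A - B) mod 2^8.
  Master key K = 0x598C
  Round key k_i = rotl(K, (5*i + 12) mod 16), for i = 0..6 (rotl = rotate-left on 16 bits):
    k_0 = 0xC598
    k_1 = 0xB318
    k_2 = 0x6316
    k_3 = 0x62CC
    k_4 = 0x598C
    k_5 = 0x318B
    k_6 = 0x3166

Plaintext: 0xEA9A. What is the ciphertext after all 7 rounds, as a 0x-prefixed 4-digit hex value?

s_0 = plaintext = 0xEA9A
s_1 = Round(s_0, k_0) = 0x1CAF
s_2 = Round(s_1, k_1) = 0xD30D
s_3 = Round(s_2, k_2) = 0xF657
s_4 = Round(s_3, k_3) = 0x813F
s_5 = Round(s_4, k_4) = 0x4CA5
s_6 = Round(s_5, k_5) = 0x7AA7
s_7 = Round(s_6, k_6) = 0x47AF

0x47AF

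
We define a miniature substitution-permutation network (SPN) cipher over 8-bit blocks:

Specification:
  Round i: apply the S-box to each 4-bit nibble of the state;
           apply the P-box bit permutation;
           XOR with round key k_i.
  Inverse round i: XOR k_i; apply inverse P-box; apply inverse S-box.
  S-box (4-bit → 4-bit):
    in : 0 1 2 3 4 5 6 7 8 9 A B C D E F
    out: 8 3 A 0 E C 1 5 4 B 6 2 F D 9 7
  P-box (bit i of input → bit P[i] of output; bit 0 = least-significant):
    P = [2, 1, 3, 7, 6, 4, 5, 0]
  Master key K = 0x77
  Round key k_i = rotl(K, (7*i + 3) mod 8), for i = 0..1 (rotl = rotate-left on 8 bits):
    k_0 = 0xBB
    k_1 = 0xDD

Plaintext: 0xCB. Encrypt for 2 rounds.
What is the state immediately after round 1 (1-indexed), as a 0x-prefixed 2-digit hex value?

s_0 = plaintext = 0xCB
s_1 = Round(s_0, k_0) = 0xC8
s_2 = Round(s_1, k_1) = 0xA4

0xC8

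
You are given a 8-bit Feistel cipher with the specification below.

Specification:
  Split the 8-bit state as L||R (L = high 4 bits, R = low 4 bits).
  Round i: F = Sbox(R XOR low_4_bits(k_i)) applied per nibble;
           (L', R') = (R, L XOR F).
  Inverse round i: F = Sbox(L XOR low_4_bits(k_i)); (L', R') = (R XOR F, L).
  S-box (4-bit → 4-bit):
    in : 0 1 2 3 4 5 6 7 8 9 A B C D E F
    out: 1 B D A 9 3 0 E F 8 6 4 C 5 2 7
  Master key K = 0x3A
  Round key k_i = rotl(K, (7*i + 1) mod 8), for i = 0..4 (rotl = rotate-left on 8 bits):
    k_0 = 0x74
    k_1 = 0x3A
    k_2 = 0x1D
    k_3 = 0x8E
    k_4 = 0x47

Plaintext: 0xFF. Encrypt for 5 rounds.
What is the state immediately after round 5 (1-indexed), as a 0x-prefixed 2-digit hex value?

0x13

s_0 = plaintext = 0xFF
s_1 = Round(s_0, k_0) = 0xFB
s_2 = Round(s_1, k_1) = 0xB4
s_3 = Round(s_2, k_2) = 0x43
s_4 = Round(s_3, k_3) = 0x31
s_5 = Round(s_4, k_4) = 0x13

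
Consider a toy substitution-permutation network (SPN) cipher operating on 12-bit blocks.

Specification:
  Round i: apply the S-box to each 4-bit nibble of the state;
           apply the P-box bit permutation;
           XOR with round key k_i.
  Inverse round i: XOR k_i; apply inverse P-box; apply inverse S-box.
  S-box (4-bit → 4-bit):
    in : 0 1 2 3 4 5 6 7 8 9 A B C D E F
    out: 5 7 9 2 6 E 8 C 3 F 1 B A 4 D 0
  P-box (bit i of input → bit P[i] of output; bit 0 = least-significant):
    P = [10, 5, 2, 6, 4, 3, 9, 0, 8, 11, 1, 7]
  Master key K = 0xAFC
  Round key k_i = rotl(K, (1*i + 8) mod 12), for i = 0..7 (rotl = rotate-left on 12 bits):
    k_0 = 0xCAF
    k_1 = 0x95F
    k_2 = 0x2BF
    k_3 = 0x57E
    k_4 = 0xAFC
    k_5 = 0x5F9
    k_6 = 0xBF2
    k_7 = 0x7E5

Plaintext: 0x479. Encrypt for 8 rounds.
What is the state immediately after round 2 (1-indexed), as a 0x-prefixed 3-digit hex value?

0xCF6

s_0 = plaintext = 0x479
s_1 = Round(s_0, k_0) = 0x2C8
s_2 = Round(s_1, k_1) = 0xCF6
s_3 = Round(s_2, k_2) = 0xA7F
s_4 = Round(s_3, k_3) = 0x67F
s_5 = Round(s_4, k_4) = 0x87D
s_6 = Round(s_5, k_5) = 0xEFC
s_7 = Round(s_6, k_6) = 0xA10
s_8 = Round(s_7, k_7) = 0x0F9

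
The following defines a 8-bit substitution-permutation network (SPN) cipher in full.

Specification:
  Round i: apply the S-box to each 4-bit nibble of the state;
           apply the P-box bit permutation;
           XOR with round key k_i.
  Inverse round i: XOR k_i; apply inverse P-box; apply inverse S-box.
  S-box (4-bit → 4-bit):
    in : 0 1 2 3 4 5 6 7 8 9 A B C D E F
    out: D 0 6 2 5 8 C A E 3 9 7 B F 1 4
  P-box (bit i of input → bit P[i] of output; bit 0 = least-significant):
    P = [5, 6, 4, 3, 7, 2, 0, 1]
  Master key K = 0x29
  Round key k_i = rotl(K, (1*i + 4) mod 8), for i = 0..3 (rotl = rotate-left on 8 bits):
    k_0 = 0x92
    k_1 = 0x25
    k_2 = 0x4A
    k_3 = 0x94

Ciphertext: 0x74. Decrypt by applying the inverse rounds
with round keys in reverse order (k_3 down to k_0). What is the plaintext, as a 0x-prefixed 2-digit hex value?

0xED

s_0 = ciphertext = 0x74
s_1 = InvRound(s_0, k_3) = 0xE9
s_2 = InvRound(s_1, k_2) = 0x0E
s_3 = InvRound(s_2, k_1) = 0x6A
s_4 = InvRound(s_3, k_0) = 0xED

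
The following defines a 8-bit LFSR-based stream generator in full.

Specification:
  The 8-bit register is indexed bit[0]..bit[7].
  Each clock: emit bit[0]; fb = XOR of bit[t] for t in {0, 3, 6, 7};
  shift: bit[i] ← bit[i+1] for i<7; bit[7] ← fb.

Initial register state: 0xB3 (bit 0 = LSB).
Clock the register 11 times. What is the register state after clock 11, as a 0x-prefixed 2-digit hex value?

0x3F

reg_0 = 0xB3
clock 1: out=1, reg = 0x59
clock 2: out=1, reg = 0xAC
clock 3: out=0, reg = 0x56
clock 4: out=0, reg = 0xAB
clock 5: out=1, reg = 0xD5
clock 6: out=1, reg = 0xEA
clock 7: out=0, reg = 0xF5
clock 8: out=1, reg = 0xFA
clock 9: out=0, reg = 0xFD
clock 10: out=1, reg = 0x7E
clock 11: out=0, reg = 0x3F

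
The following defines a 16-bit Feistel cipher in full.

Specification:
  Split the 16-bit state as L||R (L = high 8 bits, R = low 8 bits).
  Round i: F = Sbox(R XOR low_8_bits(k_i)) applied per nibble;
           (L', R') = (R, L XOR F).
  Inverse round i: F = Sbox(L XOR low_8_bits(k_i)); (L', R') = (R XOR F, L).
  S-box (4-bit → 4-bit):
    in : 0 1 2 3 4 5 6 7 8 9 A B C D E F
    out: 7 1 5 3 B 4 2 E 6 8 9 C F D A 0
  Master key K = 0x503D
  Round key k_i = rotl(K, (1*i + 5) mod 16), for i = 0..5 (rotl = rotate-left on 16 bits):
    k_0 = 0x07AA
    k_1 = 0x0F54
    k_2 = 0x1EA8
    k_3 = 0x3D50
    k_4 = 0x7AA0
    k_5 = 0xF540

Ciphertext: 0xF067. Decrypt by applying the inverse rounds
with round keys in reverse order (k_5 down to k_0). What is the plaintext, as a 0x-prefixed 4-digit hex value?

0xC10F

s_0 = ciphertext = 0xF067
s_1 = InvRound(s_0, k_5) = 0xA0F0
s_2 = InvRound(s_1, k_4) = 0x87A0
s_3 = InvRound(s_2, k_3) = 0x7E87
s_4 = InvRound(s_3, k_2) = 0x557E
s_5 = InvRound(s_4, k_1) = 0x0F55
s_6 = InvRound(s_5, k_0) = 0xC10F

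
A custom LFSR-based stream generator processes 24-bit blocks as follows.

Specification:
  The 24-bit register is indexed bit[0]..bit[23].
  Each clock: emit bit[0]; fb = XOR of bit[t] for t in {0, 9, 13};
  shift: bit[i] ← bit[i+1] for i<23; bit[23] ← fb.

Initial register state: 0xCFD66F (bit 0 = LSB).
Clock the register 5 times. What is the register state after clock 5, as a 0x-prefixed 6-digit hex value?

0xD67EB3

reg_0 = 0xCFD66F
clock 1: out=1, reg = 0x67EB37
clock 2: out=1, reg = 0xB3F59B
clock 3: out=1, reg = 0x59FACD
clock 4: out=1, reg = 0xACFD66
clock 5: out=0, reg = 0xD67EB3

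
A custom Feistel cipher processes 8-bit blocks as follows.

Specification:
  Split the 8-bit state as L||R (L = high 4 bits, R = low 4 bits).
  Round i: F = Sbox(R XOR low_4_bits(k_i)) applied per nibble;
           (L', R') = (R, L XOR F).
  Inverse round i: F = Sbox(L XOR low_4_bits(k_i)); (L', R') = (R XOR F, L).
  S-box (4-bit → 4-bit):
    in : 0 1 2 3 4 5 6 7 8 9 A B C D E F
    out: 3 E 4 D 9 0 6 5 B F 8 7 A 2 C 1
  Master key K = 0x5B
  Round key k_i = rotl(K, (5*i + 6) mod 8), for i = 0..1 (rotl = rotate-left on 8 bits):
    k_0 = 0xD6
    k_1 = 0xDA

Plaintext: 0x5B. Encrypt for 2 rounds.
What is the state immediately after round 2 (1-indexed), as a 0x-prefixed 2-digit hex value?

0x79

s_0 = plaintext = 0x5B
s_1 = Round(s_0, k_0) = 0xB7
s_2 = Round(s_1, k_1) = 0x79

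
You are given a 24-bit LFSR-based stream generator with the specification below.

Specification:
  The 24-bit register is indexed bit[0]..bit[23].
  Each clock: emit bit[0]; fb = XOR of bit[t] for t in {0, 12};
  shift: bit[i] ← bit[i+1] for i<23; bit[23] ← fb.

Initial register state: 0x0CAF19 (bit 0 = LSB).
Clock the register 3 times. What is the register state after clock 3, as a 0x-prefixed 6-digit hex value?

0x6195E3

reg_0 = 0x0CAF19
clock 1: out=1, reg = 0x86578C
clock 2: out=0, reg = 0xC32BC6
clock 3: out=0, reg = 0x6195E3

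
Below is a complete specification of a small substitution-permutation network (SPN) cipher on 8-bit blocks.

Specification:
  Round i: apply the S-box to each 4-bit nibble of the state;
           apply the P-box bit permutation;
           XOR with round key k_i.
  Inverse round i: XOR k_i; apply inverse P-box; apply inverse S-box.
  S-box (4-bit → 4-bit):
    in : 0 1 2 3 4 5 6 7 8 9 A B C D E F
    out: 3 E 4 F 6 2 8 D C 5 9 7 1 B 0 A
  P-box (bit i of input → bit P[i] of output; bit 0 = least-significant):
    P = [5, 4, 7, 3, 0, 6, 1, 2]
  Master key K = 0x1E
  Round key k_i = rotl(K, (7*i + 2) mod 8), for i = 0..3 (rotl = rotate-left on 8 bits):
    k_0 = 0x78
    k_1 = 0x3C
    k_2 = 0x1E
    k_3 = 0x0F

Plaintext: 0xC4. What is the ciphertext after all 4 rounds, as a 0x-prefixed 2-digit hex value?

s_0 = plaintext = 0xC4
s_1 = Round(s_0, k_0) = 0xE9
s_2 = Round(s_1, k_1) = 0x9C
s_3 = Round(s_2, k_2) = 0x3D
s_4 = Round(s_3, k_3) = 0x70

0x70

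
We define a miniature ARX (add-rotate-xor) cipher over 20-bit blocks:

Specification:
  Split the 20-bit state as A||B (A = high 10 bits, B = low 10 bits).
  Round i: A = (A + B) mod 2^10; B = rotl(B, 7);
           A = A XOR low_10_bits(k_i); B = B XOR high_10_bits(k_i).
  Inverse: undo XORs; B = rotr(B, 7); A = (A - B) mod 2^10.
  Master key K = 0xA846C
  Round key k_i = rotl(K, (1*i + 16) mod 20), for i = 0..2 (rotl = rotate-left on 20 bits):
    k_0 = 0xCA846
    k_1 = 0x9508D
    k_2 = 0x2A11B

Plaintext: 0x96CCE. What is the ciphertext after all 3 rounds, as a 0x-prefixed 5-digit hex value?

0x869D2

s_0 = plaintext = 0x96CCE
s_1 = Round(s_0, k_0) = 0xDBC33
s_2 = Round(s_1, k_1) = 0xCBFD2
s_3 = Round(s_2, k_2) = 0x869D2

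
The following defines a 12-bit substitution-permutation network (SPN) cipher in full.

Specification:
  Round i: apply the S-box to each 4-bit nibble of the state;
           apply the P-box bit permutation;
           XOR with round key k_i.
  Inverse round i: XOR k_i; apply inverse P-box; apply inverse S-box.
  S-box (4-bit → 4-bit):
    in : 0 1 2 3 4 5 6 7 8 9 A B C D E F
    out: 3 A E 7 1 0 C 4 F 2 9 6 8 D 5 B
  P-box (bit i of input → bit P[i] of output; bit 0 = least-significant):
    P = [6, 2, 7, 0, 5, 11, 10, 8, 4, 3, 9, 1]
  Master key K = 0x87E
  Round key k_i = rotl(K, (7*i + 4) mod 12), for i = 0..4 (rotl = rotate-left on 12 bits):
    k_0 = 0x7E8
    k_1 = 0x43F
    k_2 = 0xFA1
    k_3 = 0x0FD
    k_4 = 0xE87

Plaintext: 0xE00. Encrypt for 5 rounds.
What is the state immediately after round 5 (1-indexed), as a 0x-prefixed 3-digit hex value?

0xFA0

s_0 = plaintext = 0xE00
s_1 = Round(s_0, k_0) = 0xD9C
s_2 = Round(s_1, k_1) = 0xE2C
s_3 = Round(s_2, k_2) = 0x0B0
s_4 = Round(s_3, k_3) = 0xCA1
s_5 = Round(s_4, k_4) = 0xFA0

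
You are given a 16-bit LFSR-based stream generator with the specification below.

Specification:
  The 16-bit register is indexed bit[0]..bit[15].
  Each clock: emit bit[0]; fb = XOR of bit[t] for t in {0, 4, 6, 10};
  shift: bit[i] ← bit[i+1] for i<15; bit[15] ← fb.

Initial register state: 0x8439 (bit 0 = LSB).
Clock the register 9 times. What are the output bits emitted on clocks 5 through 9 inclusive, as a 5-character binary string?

reg_0 = 0x8439
clock 1: out=1, reg = 0xC21C
clock 2: out=0, reg = 0xE10E
clock 3: out=0, reg = 0x7087
clock 4: out=1, reg = 0xB843
clock 5: out=1, reg = 0x5C21
clock 6: out=1, reg = 0x2E10
clock 7: out=0, reg = 0x1708
clock 8: out=0, reg = 0x8B84
clock 9: out=0, reg = 0x45C2

11000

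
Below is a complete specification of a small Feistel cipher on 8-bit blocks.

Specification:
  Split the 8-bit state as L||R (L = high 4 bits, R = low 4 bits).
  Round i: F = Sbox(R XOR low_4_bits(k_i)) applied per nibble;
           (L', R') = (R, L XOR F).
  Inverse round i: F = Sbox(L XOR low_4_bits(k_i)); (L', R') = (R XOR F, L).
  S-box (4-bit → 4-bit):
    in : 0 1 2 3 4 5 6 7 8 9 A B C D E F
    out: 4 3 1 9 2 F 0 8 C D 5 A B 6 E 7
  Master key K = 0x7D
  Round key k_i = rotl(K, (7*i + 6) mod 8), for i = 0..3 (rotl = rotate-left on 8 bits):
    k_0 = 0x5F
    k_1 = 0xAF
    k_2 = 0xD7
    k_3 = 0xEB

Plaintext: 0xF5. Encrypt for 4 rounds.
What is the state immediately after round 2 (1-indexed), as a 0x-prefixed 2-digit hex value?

s_0 = plaintext = 0xF5
s_1 = Round(s_0, k_0) = 0x5A
s_2 = Round(s_1, k_1) = 0xAA
s_3 = Round(s_2, k_2) = 0xAC
s_4 = Round(s_3, k_3) = 0xC2

0xAA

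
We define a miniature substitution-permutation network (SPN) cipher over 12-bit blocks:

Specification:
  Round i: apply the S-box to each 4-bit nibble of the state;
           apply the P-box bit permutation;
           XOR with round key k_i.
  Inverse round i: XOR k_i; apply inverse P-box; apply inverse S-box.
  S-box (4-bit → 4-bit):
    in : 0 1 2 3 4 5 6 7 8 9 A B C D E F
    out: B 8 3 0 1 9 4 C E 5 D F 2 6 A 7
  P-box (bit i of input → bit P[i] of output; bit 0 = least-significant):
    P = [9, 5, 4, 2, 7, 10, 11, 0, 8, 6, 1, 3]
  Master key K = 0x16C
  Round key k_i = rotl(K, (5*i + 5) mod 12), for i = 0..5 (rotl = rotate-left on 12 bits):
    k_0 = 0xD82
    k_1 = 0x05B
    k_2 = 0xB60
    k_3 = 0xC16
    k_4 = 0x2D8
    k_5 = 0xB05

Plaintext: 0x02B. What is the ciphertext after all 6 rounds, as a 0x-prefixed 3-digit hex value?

0x100

s_0 = plaintext = 0x02B
s_1 = Round(s_0, k_0) = 0xA7E
s_2 = Round(s_1, k_1) = 0x974
s_3 = Round(s_2, k_2) = 0x063
s_4 = Round(s_3, k_3) = 0x55E
s_5 = Round(s_4, k_4) = 0x375
s_6 = Round(s_5, k_5) = 0x100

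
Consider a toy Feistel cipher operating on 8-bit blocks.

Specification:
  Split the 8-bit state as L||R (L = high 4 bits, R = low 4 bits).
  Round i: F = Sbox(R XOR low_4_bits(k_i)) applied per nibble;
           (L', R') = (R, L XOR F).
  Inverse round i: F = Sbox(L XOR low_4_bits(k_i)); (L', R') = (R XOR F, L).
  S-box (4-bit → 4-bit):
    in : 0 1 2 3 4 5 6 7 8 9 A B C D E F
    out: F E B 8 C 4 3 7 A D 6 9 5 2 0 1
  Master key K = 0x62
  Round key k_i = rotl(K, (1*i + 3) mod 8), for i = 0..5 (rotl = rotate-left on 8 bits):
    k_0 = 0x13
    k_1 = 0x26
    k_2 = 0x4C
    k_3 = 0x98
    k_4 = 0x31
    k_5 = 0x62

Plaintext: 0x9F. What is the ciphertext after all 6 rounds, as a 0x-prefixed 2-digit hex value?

s_0 = plaintext = 0x9F
s_1 = Round(s_0, k_0) = 0xFC
s_2 = Round(s_1, k_1) = 0xC9
s_3 = Round(s_2, k_2) = 0x98
s_4 = Round(s_3, k_3) = 0x86
s_5 = Round(s_4, k_4) = 0x6F
s_6 = Round(s_5, k_5) = 0xF4

0xF4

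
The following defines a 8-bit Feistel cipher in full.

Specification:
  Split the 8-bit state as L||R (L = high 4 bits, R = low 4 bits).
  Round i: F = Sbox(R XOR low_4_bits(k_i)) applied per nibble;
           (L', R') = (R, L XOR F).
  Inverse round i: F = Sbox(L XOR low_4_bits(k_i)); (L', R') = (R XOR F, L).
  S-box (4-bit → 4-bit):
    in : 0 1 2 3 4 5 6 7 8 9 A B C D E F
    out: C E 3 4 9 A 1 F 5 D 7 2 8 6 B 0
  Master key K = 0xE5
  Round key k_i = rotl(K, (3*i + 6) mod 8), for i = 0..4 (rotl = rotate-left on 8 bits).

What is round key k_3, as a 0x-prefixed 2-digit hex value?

K = 0xE5
k_0 = rotl(K, (3*0+6) mod 8) = rotl(K, 6) = 0x79
k_1 = rotl(K, (3*1+6) mod 8) = rotl(K, 1) = 0xCB
k_2 = rotl(K, (3*2+6) mod 8) = rotl(K, 4) = 0x5E
k_3 = rotl(K, (3*3+6) mod 8) = rotl(K, 7) = 0xF2

0xF2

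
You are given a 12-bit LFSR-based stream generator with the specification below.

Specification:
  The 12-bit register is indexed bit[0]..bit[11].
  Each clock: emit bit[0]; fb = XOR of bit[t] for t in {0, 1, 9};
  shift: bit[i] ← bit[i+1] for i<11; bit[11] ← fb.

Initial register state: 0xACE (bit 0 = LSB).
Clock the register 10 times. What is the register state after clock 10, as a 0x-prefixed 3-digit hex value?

reg_0 = 0xACE
clock 1: out=0, reg = 0x567
clock 2: out=1, reg = 0x2B3
clock 3: out=1, reg = 0x959
clock 4: out=1, reg = 0xCAC
clock 5: out=0, reg = 0x656
clock 6: out=0, reg = 0x32B
clock 7: out=1, reg = 0x995
clock 8: out=1, reg = 0xCCA
clock 9: out=0, reg = 0xE65
clock 10: out=1, reg = 0x732

0x732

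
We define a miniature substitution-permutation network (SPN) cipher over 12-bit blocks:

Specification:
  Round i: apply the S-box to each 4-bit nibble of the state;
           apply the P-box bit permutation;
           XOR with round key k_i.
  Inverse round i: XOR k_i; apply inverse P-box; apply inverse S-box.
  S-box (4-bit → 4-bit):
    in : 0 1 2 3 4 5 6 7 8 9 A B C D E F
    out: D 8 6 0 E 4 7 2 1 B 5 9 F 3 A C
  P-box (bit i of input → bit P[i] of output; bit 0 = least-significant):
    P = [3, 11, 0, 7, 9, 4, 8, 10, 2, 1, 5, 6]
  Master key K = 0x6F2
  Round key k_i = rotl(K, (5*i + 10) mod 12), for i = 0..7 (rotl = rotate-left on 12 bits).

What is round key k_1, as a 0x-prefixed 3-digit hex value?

0x793

K = 0x6F2
k_0 = rotl(K, (5*0+10) mod 12) = rotl(K, 10) = 0x9BC
k_1 = rotl(K, (5*1+10) mod 12) = rotl(K, 3) = 0x793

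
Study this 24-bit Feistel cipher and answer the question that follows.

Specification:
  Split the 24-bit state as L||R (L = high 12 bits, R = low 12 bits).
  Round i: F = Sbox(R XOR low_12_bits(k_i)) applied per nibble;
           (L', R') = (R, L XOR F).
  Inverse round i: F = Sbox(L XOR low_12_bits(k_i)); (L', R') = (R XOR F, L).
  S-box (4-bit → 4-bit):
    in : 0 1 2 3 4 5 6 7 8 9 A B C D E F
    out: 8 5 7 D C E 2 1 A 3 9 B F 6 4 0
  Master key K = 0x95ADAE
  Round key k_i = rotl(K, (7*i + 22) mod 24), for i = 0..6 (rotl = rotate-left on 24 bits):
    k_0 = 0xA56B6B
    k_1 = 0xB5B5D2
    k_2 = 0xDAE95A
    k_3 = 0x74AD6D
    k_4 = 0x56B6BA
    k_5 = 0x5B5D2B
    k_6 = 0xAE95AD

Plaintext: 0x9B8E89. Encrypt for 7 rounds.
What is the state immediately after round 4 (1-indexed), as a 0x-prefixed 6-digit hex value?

s_0 = plaintext = 0x9B8E89
s_1 = Round(s_0, k_0) = 0xE897FF
s_2 = Round(s_1, k_1) = 0x7FF9FF
s_3 = Round(s_2, k_2) = 0x9FFF61
s_4 = Round(s_3, k_3) = 0xF61E70
s_5 = Round(s_4, k_4) = 0xE70598
s_6 = Round(s_5, k_5) = 0x5984CD
s_7 = Round(s_6, k_6) = 0x4CD0B0

0xF61E70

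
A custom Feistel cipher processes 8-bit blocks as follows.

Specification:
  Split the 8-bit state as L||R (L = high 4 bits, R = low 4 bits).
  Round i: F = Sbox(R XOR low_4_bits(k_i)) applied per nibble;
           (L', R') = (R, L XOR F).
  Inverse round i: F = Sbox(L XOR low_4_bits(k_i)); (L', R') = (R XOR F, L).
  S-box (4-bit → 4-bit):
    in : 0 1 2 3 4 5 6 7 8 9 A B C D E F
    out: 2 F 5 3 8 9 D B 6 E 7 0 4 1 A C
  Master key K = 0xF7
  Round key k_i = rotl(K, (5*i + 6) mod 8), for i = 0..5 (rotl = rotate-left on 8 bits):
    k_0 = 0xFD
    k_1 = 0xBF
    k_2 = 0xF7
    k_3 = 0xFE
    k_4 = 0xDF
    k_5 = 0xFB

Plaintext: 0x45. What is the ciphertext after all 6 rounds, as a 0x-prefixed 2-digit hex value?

s_0 = plaintext = 0x45
s_1 = Round(s_0, k_0) = 0x52
s_2 = Round(s_1, k_1) = 0x24
s_3 = Round(s_2, k_2) = 0x41
s_4 = Round(s_3, k_3) = 0x18
s_5 = Round(s_4, k_4) = 0x8A
s_6 = Round(s_5, k_5) = 0xA7

0xA7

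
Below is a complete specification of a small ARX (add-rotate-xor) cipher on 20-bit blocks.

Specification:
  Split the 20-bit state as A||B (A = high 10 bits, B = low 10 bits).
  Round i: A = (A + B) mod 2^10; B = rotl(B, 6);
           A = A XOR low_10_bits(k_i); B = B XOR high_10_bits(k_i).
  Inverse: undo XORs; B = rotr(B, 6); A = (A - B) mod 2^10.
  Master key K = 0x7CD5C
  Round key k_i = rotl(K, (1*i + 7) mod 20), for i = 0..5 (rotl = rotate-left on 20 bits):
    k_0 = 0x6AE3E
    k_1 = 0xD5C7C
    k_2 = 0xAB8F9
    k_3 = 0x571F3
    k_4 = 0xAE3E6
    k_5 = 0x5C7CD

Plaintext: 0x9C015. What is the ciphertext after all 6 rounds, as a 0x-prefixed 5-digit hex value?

s_0 = plaintext = 0x9C015
s_1 = Round(s_0, k_0) = 0x2ECEA
s_2 = Round(s_1, k_1) = 0x765D9
s_3 = Round(s_2, k_2) = 0xD2CF3
s_4 = Round(s_3, k_3) = 0x73593
s_5 = Round(s_4, k_4) = 0x21A61
s_6 = Round(s_5, k_5) = 0x4A917

0x4A917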